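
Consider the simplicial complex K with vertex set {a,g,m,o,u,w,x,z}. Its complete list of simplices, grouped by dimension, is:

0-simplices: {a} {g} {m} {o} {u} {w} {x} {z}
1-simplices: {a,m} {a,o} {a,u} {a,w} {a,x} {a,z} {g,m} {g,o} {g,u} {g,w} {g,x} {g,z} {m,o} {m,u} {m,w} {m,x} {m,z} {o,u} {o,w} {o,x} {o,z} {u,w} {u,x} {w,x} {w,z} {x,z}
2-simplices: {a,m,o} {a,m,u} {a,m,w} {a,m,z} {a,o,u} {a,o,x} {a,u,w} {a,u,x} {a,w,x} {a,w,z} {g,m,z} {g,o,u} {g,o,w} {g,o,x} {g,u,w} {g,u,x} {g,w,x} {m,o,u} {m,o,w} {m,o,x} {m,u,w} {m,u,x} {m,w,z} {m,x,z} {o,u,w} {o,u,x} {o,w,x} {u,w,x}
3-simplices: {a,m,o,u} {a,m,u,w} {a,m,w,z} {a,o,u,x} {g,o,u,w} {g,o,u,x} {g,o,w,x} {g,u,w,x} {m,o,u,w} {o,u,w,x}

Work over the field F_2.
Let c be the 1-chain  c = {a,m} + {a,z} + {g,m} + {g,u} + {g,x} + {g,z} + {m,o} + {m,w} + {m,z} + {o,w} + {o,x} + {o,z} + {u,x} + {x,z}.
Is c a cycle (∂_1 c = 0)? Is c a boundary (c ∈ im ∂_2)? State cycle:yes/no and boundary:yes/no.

n_0=8 n_1=26 n_2=28 n_3=10  [Z2]
∂1: piv[am,ao,au,aw,ax,az,gm] rk=7  ker:go,gu,gw,gx,gz,mo,mu,mw,mx,mz,ou,ow,ox,oz,uw,ux,wx,wz,xz
∂2: piv[amo,amu,amw,amz,aou,aox,auw,aux,awx,awz,gmz,gou,gow,gox,guw,mox,mxz] rk=17  ker:gux,gwx,mou,mow,muw,mux,mwz,ouw,oux,owx,uwx
∂3: piv[amou,amuw,amwz,aoux,gouw,goux,gowx,guwx,mouw] rk=9  ker:ouwx
∂1c = {m} + {z}

cycle:no boundary:no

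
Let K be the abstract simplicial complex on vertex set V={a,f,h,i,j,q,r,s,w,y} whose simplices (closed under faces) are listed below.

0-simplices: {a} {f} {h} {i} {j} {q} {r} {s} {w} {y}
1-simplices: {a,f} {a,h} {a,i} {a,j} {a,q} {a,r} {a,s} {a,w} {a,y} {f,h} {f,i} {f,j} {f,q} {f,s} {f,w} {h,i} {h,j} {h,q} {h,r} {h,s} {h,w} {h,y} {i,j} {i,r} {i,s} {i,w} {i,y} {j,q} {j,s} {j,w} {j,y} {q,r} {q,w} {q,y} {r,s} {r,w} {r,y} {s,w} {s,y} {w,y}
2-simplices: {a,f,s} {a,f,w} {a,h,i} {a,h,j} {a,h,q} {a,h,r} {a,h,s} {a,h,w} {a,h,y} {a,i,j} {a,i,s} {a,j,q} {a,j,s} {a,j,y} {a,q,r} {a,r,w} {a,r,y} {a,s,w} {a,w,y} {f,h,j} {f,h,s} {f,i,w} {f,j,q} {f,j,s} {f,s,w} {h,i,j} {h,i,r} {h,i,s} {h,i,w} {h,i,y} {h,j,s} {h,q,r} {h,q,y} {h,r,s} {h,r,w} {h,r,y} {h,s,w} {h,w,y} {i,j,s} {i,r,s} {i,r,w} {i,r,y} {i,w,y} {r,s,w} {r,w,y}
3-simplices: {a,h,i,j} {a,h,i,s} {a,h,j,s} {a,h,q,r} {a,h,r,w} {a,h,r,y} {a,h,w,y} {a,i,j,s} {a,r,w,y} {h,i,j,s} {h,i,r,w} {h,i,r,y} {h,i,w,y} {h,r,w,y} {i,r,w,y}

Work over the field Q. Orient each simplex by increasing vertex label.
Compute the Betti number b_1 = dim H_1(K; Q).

b_1=3

n_0=10 n_1=40 n_2=45 n_3=15  [Q]
∂1: piv[af,ah,ai,aj,aq,ar,as,aw,ay] rk=9  ker:fh,fi,fj,fq,fs,fw,hi,hj,hq,hr,hs,hw,hy,ij,ir,is,iw,iy,jq,js,jw,jy,qr,qw,qy,rs,rw,ry,sw,sy,wy
∂2: piv[afs,afw,ahi,ahj,ahq,ahr,ahs,ahw,ahy,aij,ais,ajq,ajs,ajy,aqr,arw,ary,asw,awy,fhj,fhs,fiw,fjq,hir,hiw,hiy,hqy,hrs] rk=28  ker:fjs,fsw,hij,his,hjs,hqr,hrw,hry,hsw,hwy,ijs,irs,irw,iry,iwy,rsw,rwy
∂3: piv[ahij,ahis,ahjs,ahqr,ahrw,ahry,ahwy,aijs,arwy,hirw,hiry,hiwy] rk=12  ker:hijs,hrwy,irwy
b_1=(40−9)−28=3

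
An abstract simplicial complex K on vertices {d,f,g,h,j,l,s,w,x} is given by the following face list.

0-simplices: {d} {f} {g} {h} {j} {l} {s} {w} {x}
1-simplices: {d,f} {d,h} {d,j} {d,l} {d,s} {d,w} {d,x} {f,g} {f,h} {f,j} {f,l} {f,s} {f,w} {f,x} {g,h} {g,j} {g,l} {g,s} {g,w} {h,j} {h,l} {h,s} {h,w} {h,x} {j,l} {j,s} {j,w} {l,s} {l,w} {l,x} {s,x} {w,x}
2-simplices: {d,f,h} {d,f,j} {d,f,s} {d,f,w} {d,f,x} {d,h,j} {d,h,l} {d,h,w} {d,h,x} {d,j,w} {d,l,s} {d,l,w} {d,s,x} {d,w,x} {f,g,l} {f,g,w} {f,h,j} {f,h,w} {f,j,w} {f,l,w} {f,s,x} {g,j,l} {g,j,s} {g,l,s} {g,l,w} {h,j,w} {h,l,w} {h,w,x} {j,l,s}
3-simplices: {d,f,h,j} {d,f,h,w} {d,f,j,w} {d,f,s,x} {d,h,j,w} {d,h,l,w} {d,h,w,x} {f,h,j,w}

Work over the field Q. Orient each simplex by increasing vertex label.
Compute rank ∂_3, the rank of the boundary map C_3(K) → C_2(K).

n_0=9 n_1=32 n_2=29 n_3=8  [Q]
∂1: piv[df,dh,dj,dl,ds,dw,dx,fg] rk=8  ker:fh,fj,fl,fs,fw,fx,gh,gj,gl,gs,gw,hj,hl,hs,hw,hx,jl,js,jw,ls,lw,lx,sx,wx
∂2: piv[dfh,dfj,dfs,dfw,dfx,dhj,dhl,dhw,dhx,djw,dls,dlw,dsx,dwx,fgl,fgw,flw,gjl,gjs,gls] rk=20  ker:fhj,fhw,fjw,fsx,glw,hjw,hlw,hwx,jls
∂3: piv[dfhj,dfhw,dfjw,dfsx,dhjw,dhlw,dhwx] rk=7  ker:fhjw
rk∂_3=7

rank∂_3=7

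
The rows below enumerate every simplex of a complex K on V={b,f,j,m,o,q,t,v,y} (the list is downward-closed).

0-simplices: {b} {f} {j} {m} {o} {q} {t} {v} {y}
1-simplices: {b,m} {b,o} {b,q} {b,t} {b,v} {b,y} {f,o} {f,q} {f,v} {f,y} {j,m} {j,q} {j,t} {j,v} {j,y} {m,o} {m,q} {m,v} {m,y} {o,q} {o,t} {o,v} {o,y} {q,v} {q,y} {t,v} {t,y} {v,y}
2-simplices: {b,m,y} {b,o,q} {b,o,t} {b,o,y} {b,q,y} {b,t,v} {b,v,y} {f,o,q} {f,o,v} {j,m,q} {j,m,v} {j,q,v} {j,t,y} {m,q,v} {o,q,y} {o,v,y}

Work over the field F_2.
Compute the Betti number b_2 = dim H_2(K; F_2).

b_2=2

n_0=9 n_1=28 n_2=16  [Z2]
∂1: piv[bm,bo,bq,bt,bv,by,fo,jm] rk=8  ker:fq,fv,fy,jq,jt,jv,jy,mo,mq,mv,my,oq,ot,ov,oy,qv,qy,tv,ty,vy
∂2: piv[bmy,boq,bot,boy,bqy,btv,bvy,foq,fov,jmq,jmv,jqv,jty,ovy] rk=14  ker:mqv,oqy
b_2=(16−14)−0=2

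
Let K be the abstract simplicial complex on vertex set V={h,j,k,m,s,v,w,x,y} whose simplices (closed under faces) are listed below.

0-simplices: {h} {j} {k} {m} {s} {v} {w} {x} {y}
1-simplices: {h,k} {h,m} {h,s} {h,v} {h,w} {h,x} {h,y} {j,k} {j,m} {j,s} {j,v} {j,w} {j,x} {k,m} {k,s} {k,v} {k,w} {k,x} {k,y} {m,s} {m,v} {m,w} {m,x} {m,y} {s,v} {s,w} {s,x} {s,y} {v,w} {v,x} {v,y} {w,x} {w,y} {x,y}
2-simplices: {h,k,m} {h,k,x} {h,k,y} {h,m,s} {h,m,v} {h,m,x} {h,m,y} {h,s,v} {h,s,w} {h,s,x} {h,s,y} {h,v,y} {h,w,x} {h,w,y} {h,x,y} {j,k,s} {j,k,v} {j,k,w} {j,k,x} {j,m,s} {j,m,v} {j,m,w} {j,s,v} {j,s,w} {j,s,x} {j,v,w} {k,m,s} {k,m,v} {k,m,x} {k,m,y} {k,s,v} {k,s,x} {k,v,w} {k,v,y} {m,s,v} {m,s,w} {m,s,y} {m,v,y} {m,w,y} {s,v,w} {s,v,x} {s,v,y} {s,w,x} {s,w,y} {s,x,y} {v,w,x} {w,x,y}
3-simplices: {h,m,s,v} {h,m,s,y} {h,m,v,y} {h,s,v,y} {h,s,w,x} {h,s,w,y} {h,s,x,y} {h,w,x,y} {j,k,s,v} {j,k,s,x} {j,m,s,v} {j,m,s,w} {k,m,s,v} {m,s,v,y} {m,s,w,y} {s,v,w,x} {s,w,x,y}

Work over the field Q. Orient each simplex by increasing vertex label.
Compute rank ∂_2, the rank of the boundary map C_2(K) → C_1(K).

rank∂_2=26

n_0=9 n_1=34 n_2=47 n_3=17  [Q]
∂1: piv[hk,hm,hs,hv,hw,hx,hy,jk] rk=8  ker:jm,js,jv,jw,jx,km,ks,kv,kw,kx,ky,ms,mv,mw,mx,my,sv,sw,sx,sy,vw,vx,vy,wx,wy,xy
∂2: piv[hkm,hkx,hky,hms,hmv,hmx,hmy,hsv,hsw,hsx,hsy,hvy,hwx,hwy,hxy,jks,jkv,jkw,jkx,jms,jmv,jmw,jsw,jsx,jvw,svx] rk=26  ker:jsv,kms,kmv,kmx,kmy,ksv,ksx,kvw,kvy,msv,msw,msy,mvy,mwy,svw,svy,swx,swy,sxy,vwx,wxy
∂3: piv[hmsv,hmsy,hmvy,hsvy,hswx,hswy,hsxy,hwxy,jksv,jksx,jmsv,jmsw,kmsv,mswy,svwx] rk=15  ker:msvy,swxy
rk∂_2=26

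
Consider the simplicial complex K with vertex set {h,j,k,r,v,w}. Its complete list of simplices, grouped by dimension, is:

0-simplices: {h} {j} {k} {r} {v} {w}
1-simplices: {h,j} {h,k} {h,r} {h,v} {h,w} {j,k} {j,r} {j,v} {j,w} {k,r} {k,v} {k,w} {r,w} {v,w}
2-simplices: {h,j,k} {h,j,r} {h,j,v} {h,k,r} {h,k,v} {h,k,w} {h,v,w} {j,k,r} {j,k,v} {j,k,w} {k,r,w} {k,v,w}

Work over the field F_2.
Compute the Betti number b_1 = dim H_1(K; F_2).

b_1=0

n_0=6 n_1=14 n_2=12  [Z2]
∂1: piv[hj,hk,hr,hv,hw] rk=5  ker:jk,jr,jv,jw,kr,kv,kw,rw,vw
∂2: piv[hjk,hjr,hjv,hkr,hkv,hkw,hvw,jkw,krw] rk=9  ker:jkr,jkv,kvw
b_1=(14−5)−9=0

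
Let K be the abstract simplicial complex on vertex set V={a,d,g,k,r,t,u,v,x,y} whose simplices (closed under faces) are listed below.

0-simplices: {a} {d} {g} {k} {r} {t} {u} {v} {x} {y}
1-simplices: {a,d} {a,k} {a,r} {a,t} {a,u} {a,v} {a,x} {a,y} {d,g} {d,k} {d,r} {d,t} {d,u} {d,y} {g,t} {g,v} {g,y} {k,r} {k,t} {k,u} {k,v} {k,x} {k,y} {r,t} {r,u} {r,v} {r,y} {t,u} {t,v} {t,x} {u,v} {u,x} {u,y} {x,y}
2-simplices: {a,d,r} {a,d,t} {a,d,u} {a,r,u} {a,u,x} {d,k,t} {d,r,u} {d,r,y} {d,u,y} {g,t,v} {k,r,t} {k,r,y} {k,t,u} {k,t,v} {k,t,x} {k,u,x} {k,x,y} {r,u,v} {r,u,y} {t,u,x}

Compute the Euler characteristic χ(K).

χ(K)=-4

n_0=10 n_1=34 n_2=20
χ=+10−34+20=-4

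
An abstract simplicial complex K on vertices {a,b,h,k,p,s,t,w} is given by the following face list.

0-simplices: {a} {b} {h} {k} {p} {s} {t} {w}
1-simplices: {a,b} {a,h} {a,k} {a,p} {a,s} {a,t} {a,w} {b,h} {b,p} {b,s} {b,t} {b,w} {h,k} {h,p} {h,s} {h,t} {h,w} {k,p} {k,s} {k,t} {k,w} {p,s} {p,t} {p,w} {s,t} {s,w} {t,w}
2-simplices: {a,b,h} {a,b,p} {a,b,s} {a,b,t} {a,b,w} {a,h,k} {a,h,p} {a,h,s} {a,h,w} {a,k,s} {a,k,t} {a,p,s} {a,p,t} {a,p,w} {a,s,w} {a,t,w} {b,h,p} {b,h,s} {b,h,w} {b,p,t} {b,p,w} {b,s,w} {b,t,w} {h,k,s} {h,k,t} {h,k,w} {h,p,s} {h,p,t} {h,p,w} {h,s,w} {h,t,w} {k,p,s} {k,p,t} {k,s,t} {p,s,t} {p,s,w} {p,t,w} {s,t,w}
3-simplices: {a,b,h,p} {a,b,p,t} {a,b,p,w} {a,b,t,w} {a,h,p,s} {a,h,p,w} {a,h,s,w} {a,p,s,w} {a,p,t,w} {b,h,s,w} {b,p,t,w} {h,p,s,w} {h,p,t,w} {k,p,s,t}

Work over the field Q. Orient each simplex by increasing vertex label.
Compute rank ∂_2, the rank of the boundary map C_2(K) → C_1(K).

rank∂_2=20

n_0=8 n_1=27 n_2=38 n_3=14  [Q]
∂1: piv[ab,ah,ak,ap,as,at,aw] rk=7  ker:bh,bp,bs,bt,bw,hk,hp,hs,ht,hw,kp,ks,kt,kw,ps,pt,pw,st,sw,tw
∂2: piv[abh,abp,abs,abt,abw,ahk,ahp,ahs,ahw,aks,akt,aps,apt,apw,asw,atw,hkt,hkw,kps,kst] rk=20  ker:bhp,bhs,bhw,bpt,bpw,bsw,btw,hks,hps,hpt,hpw,hsw,htw,kpt,pst,psw,ptw,stw
∂3: piv[abhp,abpt,abpw,abtw,ahps,ahpw,ahsw,apsw,aptw,bhsw,hptw,kpst] rk=12  ker:bptw,hpsw
rk∂_2=20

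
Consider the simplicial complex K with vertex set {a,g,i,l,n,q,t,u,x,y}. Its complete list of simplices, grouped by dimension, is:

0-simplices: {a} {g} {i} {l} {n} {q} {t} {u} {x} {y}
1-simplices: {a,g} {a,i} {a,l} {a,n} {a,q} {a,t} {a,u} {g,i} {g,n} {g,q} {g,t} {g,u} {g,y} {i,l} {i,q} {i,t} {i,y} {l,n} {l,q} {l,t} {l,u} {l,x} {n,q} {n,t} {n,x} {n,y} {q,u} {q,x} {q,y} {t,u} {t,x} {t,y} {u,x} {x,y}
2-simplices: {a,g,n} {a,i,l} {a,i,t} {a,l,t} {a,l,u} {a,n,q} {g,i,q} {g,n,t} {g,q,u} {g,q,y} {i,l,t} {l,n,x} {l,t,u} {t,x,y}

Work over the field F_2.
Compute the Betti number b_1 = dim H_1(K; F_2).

n_0=10 n_1=34 n_2=14  [Z2]
∂1: piv[ag,ai,al,an,aq,at,au,gy,lx] rk=9  ker:gi,gn,gq,gt,gu,il,iq,it,iy,ln,lq,lt,lu,nq,nt,nx,ny,qu,qx,qy,tu,tx,ty,ux,xy
∂2: piv[agn,ail,ait,alt,alu,anq,giq,gnt,gqu,gqy,lnx,ltu,txy] rk=13  ker:ilt
b_1=(34−9)−13=12

b_1=12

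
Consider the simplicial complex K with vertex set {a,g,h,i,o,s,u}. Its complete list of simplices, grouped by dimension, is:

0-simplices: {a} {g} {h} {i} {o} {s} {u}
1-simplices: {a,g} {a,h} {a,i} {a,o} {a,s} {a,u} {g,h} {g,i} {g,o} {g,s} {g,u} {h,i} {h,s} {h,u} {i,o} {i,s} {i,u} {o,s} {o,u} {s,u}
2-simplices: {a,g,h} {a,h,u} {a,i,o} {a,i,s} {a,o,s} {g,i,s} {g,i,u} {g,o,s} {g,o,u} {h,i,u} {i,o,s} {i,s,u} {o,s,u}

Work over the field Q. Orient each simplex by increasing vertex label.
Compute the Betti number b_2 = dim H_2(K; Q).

n_0=7 n_1=20 n_2=13  [Q]
∂1: piv[ag,ah,ai,ao,as,au] rk=6  ker:gh,gi,go,gs,gu,hi,hs,hu,io,is,iu,os,ou,su
∂2: piv[agh,ahu,aio,ais,aos,gis,giu,gos,gou,hiu,isu] rk=11  ker:ios,osu
b_2=(13−11)−0=2

b_2=2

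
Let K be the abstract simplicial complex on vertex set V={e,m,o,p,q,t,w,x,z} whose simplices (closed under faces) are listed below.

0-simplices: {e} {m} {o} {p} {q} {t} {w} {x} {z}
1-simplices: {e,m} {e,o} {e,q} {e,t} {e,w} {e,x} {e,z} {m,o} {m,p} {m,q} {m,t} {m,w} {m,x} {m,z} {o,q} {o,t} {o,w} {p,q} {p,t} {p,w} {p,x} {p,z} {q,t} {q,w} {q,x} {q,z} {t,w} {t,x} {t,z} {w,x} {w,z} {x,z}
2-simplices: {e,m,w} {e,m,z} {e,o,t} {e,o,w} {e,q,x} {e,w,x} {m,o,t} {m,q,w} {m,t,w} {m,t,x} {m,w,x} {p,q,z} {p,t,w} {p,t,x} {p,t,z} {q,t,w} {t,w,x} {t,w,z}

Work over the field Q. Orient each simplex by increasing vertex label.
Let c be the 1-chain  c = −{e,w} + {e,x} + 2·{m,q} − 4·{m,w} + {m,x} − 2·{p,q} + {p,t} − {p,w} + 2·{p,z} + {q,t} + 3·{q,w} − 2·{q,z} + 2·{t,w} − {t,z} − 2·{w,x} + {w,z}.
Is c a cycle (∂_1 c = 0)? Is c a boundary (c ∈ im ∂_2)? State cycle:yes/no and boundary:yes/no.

n_0=9 n_1=32 n_2=18  [Q]
∂1: piv[em,eo,eq,et,ew,ex,ez,mp] rk=8  ker:mo,mq,mt,mw,mx,mz,oq,ot,ow,pq,pt,pw,px,pz,qt,qw,qx,qz,tw,tx,tz,wx,wz,xz
∂2: piv[emw,emz,eot,eow,eqx,ewx,mot,mqw,mtw,mtx,mwx,pqz,ptw,ptx,ptz,qtw,twz] rk=17  ker:twx
∂1c = {m} − 2·{q} + {t}

cycle:no boundary:no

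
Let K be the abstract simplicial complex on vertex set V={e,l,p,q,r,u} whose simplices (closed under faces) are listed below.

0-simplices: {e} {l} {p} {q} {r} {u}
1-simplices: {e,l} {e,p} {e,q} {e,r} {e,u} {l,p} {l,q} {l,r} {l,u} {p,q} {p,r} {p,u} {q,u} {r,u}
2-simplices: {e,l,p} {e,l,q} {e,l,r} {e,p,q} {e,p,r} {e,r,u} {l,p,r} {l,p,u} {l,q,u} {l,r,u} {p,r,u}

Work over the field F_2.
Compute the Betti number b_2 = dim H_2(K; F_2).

b_2=2

n_0=6 n_1=14 n_2=11  [Z2]
∂1: piv[el,ep,eq,er,eu] rk=5  ker:lp,lq,lr,lu,pq,pr,pu,qu,ru
∂2: piv[elp,elq,elr,epq,epr,eru,lpu,lqu,lru] rk=9  ker:lpr,pru
b_2=(11−9)−0=2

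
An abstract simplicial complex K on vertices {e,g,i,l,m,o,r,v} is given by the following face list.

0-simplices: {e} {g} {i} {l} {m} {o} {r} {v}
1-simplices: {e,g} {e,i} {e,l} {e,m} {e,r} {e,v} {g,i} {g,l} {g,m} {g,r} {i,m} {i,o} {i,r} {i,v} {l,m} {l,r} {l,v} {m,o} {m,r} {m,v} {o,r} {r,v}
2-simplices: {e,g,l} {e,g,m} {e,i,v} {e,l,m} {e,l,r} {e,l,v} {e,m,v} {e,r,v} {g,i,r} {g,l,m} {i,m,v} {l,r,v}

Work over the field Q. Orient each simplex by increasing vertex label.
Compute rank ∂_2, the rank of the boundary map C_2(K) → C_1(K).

rank∂_2=10

n_0=8 n_1=22 n_2=12  [Q]
∂1: piv[eg,ei,el,em,er,ev,io] rk=7  ker:gi,gl,gm,gr,im,ir,iv,lm,lr,lv,mo,mr,mv,or,rv
∂2: piv[egl,egm,eiv,elm,elr,elv,emv,erv,gir,imv] rk=10  ker:glm,lrv
rk∂_2=10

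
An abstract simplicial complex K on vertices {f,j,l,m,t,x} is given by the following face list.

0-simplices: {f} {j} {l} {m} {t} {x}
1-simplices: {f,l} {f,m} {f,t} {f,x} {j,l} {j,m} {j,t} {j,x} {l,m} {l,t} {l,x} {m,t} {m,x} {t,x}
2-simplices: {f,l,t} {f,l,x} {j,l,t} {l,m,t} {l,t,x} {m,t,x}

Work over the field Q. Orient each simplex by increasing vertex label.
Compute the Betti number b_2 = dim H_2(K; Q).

b_2=0

n_0=6 n_1=14 n_2=6  [Q]
∂1: piv[fl,fm,ft,fx,jl] rk=5  ker:jm,jt,jx,lm,lt,lx,mt,mx,tx
∂2: piv[flt,flx,jlt,lmt,ltx,mtx] rk=6
b_2=(6−6)−0=0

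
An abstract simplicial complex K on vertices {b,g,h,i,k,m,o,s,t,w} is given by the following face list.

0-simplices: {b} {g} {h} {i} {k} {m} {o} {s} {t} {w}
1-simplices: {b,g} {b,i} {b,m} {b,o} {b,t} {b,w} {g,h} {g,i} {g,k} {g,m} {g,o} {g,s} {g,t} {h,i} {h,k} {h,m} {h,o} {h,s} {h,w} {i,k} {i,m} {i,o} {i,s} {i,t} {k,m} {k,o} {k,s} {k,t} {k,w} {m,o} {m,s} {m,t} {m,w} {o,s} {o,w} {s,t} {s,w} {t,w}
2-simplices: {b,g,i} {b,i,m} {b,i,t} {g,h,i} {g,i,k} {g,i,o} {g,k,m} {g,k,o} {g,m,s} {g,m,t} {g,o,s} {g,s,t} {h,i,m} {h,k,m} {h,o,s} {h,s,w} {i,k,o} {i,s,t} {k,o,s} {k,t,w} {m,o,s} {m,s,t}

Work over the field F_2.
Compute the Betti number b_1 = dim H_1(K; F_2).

n_0=10 n_1=38 n_2=22  [Z2]
∂1: piv[bg,bi,bm,bo,bt,bw,gh,gk,gs] rk=9  ker:gi,gm,go,gt,hi,hk,hm,ho,hs,hw,ik,im,io,is,it,km,ko,ks,kt,kw,mo,ms,mt,mw,os,ow,st,sw,tw
∂2: piv[bgi,bim,bit,ghi,gik,gio,gkm,gko,gms,gmt,gos,gst,him,hkm,hos,hsw,ist,kos,ktw,mos] rk=20  ker:iko,mst
b_1=(38−9)−20=9

b_1=9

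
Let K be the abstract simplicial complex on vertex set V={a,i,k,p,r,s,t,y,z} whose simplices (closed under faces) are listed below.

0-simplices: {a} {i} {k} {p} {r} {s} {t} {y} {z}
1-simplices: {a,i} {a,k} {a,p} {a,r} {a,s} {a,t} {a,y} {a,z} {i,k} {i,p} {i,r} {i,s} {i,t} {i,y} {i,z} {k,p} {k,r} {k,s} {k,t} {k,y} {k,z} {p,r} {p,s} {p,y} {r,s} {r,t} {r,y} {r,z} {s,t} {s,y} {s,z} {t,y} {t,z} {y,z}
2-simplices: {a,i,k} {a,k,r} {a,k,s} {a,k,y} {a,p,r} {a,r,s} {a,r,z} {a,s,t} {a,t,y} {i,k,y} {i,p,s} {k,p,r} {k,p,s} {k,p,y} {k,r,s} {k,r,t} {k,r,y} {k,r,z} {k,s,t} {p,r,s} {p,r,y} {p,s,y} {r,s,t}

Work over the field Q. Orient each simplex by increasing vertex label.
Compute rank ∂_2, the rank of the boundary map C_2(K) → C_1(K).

rank∂_2=19

n_0=9 n_1=34 n_2=23  [Q]
∂1: piv[ai,ak,ap,ar,as,at,ay,az] rk=8  ker:ik,ip,ir,is,it,iy,iz,kp,kr,ks,kt,ky,kz,pr,ps,py,rs,rt,ry,rz,st,sy,sz,ty,tz,yz
∂2: piv[aik,akr,aks,aky,apr,ars,arz,ast,aty,iky,ips,kpr,kps,kpy,krt,kry,krz,kst,psy] rk=19  ker:krs,prs,pry,rst
rk∂_2=19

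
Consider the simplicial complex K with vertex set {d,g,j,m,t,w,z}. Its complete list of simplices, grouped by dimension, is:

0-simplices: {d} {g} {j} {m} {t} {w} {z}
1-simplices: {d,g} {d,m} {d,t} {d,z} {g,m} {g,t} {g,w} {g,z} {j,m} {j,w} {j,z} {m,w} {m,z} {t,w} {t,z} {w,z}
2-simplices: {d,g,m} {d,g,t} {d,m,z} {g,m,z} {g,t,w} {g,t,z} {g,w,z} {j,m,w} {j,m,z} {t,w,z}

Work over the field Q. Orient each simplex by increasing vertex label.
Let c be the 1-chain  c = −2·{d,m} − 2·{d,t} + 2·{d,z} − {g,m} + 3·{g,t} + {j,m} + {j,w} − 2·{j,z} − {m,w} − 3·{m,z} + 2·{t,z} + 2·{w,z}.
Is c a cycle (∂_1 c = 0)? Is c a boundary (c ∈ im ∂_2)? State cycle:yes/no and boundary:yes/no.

n_0=7 n_1=16 n_2=10  [Q]
∂1: piv[dg,dm,dt,dz,gw,jm] rk=6  ker:gm,gt,gz,jw,jz,mw,mz,tw,tz,wz
∂2: piv[dgm,dgt,dmz,gmz,gtw,gtz,gwz,jmw,jmz] rk=9  ker:twz
∂1c = 2·{d} − 2·{g} + 2·{m} − {t} − 2·{w} + {z}

cycle:no boundary:no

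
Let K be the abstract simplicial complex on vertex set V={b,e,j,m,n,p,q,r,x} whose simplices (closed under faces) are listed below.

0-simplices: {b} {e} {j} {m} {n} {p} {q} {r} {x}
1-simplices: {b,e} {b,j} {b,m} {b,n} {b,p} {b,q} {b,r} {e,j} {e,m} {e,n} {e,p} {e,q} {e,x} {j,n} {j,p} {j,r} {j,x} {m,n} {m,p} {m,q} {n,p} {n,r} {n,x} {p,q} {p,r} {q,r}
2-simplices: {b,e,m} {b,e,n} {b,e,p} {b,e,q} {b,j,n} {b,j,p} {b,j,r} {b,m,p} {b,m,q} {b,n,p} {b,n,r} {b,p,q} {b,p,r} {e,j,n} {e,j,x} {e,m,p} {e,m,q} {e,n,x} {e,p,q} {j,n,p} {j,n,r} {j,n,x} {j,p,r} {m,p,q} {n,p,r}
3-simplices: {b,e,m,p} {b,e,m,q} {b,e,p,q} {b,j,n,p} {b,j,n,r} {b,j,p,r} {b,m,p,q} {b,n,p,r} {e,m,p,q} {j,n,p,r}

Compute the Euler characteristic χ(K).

χ(K)=-2

n_0=9 n_1=26 n_2=25 n_3=10
χ=+9−26+25−10=-2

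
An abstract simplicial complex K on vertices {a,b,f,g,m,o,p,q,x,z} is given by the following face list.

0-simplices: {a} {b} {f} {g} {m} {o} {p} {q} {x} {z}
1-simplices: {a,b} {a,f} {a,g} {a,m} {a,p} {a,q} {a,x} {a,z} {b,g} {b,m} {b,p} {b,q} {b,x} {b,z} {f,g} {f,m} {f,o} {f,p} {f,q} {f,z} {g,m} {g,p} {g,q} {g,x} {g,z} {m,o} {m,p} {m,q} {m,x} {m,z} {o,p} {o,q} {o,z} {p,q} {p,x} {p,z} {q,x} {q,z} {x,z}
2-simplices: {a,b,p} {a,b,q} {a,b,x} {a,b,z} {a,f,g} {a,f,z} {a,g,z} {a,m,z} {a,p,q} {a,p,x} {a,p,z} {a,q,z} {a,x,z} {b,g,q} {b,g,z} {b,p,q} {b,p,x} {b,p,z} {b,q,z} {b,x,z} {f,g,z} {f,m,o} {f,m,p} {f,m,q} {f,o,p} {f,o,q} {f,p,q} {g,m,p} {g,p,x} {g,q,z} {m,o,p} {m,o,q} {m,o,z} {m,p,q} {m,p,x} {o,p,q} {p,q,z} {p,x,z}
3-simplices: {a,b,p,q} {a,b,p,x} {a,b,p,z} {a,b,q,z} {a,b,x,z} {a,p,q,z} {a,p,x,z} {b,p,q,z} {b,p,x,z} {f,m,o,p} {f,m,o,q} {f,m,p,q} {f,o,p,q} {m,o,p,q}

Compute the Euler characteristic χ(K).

n_0=10 n_1=39 n_2=38 n_3=14
χ=+10−39+38−14=-5

χ(K)=-5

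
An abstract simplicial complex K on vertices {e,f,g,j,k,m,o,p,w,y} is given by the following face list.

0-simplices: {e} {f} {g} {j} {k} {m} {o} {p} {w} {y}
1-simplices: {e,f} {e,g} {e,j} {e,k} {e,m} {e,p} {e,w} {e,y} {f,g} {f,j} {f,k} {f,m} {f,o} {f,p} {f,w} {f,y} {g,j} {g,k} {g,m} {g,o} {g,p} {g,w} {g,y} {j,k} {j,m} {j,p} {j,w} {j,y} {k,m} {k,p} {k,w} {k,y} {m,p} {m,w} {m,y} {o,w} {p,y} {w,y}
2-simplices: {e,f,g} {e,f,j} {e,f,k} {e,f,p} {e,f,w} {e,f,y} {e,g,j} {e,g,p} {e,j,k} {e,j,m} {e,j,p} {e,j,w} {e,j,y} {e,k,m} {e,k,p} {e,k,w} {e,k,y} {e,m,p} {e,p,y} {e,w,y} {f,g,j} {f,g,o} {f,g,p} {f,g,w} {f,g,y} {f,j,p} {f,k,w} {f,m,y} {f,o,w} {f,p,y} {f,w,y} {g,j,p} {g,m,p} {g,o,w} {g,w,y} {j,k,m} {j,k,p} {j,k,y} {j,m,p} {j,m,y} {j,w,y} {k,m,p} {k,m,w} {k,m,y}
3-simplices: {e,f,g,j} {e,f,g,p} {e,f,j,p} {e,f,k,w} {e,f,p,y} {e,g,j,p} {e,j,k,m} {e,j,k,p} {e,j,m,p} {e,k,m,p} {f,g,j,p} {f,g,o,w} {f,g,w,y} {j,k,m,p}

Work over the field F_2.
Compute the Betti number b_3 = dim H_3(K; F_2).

n_0=10 n_1=38 n_2=44 n_3=14  [Z2]
∂1: piv[ef,eg,ej,ek,em,ep,ew,ey,fo] rk=9  ker:fg,fj,fk,fm,fp,fw,fy,gj,gk,gm,go,gp,gw,gy,jk,jm,jp,jw,jy,km,kp,kw,ky,mp,mw,my,ow,py,wy
∂2: piv[efg,efj,efk,efp,efw,efy,egj,egp,ejk,ejm,ejp,ejw,ejy,ekm,ekp,ekw,eky,emp,epy,ewy,fgo,fgw,fgy,fmy,fow,gmp,jmy,kmw] rk=28  ker:fgj,fgp,fjp,fkw,fpy,fwy,gjp,gow,gwy,jkm,jkp,jky,jmp,jwy,kmp,kmy
∂3: piv[efgj,efgp,efjp,efkw,efpy,egjp,ejkm,ejkp,ejmp,ekmp,fgow,fgwy] rk=12  ker:fgjp,jkmp
b_3=(14−12)−0=2

b_3=2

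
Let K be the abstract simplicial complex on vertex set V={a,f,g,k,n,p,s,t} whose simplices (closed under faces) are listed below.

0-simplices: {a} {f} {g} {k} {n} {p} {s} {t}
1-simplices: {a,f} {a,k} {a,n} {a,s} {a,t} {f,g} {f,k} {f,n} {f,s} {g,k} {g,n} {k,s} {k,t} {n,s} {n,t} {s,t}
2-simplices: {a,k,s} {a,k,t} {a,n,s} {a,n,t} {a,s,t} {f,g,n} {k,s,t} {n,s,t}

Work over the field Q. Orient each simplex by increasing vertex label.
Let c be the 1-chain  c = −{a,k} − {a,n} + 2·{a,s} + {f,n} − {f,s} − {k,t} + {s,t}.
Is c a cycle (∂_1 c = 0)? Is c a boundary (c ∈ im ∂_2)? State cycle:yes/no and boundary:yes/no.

cycle:yes boundary:no

n_0=8 n_1=16 n_2=8  [Q]
∂1: piv[af,ak,an,as,at,fg] rk=6  ker:fk,fn,fs,gk,gn,ks,kt,ns,nt,st
∂2: piv[aks,akt,ans,ant,ast,fgn] rk=6  ker:kst,nst
∂1c = 0
c vs im∂2: residual ≠ 0 ⇒ not boundary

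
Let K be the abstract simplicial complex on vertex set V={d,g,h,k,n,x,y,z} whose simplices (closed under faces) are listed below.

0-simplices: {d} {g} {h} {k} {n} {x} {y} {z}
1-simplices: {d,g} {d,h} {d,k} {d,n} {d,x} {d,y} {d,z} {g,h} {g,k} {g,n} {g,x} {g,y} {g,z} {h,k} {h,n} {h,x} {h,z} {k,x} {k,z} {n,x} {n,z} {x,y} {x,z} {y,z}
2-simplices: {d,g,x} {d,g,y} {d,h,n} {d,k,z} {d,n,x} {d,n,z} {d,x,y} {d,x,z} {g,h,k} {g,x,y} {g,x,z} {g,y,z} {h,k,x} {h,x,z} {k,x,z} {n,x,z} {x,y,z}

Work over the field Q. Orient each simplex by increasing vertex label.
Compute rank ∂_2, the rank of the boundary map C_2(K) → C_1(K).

n_0=8 n_1=24 n_2=17  [Q]
∂1: piv[dg,dh,dk,dn,dx,dy,dz] rk=7  ker:gh,gk,gn,gx,gy,gz,hk,hn,hx,hz,kx,kz,nx,nz,xy,xz,yz
∂2: piv[dgx,dgy,dhn,dkz,dnx,dnz,dxy,dxz,ghk,gxz,gyz,hkx,hxz,kxz] rk=14  ker:gxy,nxz,xyz
rk∂_2=14

rank∂_2=14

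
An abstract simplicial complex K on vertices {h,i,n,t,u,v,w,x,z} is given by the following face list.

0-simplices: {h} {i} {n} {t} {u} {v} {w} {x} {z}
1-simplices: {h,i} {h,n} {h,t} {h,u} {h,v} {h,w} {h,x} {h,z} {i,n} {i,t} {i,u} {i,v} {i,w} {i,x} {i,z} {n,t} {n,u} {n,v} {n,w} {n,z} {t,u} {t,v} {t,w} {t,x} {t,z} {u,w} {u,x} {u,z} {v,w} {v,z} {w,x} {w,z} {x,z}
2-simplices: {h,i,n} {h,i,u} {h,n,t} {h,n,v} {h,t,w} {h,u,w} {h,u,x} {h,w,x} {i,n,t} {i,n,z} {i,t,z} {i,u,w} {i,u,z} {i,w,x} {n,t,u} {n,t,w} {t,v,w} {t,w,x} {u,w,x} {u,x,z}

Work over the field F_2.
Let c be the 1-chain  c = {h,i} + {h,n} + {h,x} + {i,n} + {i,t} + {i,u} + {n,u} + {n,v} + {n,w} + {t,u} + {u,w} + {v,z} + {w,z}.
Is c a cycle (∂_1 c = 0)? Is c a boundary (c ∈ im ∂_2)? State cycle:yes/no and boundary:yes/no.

cycle:no boundary:no

n_0=9 n_1=33 n_2=20  [Z2]
∂1: piv[hi,hn,ht,hu,hv,hw,hx,hz] rk=8  ker:in,it,iu,iv,iw,ix,iz,nt,nu,nv,nw,nz,tu,tv,tw,tx,tz,uw,ux,uz,vw,vz,wx,wz,xz
∂2: piv[hin,hiu,hnt,hnv,htw,huw,hux,hwx,int,inz,itz,iuw,iuz,iwx,ntu,ntw,tvw,twx,uxz] rk=19  ker:uwx
∂1c = {h} + {n} + {w} + {x}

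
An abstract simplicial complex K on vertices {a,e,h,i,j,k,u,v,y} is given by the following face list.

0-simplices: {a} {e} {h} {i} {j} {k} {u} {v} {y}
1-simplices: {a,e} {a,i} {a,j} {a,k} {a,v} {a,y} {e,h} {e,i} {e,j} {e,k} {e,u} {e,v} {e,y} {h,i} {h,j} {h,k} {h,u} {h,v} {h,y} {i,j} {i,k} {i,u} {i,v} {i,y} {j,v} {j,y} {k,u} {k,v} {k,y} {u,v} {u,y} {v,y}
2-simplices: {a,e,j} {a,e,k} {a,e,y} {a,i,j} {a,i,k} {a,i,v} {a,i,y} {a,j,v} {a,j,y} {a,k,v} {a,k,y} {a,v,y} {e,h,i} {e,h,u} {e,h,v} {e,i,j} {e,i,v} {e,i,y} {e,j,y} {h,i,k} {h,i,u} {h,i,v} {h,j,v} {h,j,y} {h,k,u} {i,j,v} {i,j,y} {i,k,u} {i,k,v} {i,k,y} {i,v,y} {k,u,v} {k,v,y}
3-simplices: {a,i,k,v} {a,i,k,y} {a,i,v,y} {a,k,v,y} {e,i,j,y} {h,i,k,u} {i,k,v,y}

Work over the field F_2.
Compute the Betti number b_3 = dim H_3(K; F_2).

n_0=9 n_1=32 n_2=33 n_3=7  [Z2]
∂1: piv[ae,ai,aj,ak,av,ay,eh,eu] rk=8  ker:ei,ej,ek,ev,ey,hi,hj,hk,hu,hv,hy,ij,ik,iu,iv,iy,jv,jy,ku,kv,ky,uv,uy,vy
∂2: piv[aej,aek,aey,aij,aik,aiv,aiy,ajv,ajy,akv,aky,avy,ehi,ehu,ehv,eij,eiv,hik,hiu,hjv,hjy,hku,kuv] rk=23  ker:eiy,ejy,hiv,ijv,ijy,iku,ikv,iky,ivy,kvy
∂3: piv[aikv,aiky,aivy,akvy,eijy,hiku] rk=6  ker:ikvy
b_3=(7−6)−0=1

b_3=1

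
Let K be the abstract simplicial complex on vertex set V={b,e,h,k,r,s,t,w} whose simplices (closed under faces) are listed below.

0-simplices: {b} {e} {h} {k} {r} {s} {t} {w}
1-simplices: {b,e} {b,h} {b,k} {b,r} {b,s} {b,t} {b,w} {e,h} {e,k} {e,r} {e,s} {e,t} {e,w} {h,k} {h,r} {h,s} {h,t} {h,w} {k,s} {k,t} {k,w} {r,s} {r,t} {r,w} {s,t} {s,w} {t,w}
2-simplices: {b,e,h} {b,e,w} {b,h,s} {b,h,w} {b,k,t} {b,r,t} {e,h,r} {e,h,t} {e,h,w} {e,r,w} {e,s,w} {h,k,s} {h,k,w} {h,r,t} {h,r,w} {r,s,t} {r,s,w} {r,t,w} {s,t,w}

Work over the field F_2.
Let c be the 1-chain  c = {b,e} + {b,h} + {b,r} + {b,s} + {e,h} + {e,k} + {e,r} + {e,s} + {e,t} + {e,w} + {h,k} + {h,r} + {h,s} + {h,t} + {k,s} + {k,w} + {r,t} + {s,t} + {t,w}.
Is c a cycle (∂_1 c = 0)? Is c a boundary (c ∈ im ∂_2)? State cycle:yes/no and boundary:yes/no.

cycle:no boundary:no

n_0=8 n_1=27 n_2=19  [Z2]
∂1: piv[be,bh,bk,br,bs,bt,bw] rk=7  ker:eh,ek,er,es,et,ew,hk,hr,hs,ht,hw,ks,kt,kw,rs,rt,rw,st,sw,tw
∂2: piv[beh,bew,bhs,bhw,bkt,brt,ehr,eht,erw,esw,hks,hkw,hrt,rst,rsw,rtw] rk=16  ker:ehw,hrw,stw
∂1c = {e} + {s} + {t} + {w}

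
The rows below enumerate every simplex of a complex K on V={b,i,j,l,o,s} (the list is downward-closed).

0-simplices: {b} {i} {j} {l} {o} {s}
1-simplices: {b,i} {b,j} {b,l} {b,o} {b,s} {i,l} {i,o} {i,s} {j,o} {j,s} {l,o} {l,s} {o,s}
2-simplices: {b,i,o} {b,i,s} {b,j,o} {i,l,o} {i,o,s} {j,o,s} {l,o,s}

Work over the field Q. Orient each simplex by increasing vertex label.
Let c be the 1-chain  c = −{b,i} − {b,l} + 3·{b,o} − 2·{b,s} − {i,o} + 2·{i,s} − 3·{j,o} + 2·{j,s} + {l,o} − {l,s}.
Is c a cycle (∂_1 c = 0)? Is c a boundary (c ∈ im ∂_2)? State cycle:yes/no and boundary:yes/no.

cycle:no boundary:no

n_0=6 n_1=13 n_2=7  [Q]
∂1: piv[bi,bj,bl,bo,bs] rk=5  ker:il,io,is,jo,js,lo,ls,os
∂2: piv[bio,bis,bjo,ilo,ios,jos,los] rk=7
∂1c = {b} − 2·{i} + {j} − {l} + {s}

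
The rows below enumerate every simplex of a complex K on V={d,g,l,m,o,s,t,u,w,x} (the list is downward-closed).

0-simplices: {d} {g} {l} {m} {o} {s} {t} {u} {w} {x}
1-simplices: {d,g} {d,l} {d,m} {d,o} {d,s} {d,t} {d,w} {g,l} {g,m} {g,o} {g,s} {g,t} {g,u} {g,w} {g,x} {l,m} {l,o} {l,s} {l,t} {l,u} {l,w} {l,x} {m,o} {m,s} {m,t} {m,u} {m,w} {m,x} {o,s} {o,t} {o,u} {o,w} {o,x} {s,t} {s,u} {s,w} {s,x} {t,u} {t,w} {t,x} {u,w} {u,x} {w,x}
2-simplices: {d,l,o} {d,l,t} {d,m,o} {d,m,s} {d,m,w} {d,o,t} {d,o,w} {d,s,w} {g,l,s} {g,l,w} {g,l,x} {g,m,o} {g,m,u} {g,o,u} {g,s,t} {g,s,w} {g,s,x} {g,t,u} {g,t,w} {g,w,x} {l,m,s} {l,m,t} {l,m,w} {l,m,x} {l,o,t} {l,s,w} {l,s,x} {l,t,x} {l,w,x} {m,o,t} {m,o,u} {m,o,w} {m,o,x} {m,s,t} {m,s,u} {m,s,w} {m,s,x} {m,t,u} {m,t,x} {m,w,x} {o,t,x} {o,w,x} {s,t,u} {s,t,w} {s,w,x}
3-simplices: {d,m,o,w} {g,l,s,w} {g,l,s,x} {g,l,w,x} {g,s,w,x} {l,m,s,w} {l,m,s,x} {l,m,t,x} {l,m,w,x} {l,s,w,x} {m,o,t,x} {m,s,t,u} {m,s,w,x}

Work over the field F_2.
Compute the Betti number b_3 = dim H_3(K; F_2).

b_3=2

n_0=10 n_1=43 n_2=45 n_3=13  [Z2]
∂1: piv[dg,dl,dm,do,ds,dt,dw,gu,gx] rk=9  ker:gl,gm,go,gs,gt,gw,lm,lo,ls,lt,lu,lw,lx,mo,ms,mt,mu,mw,mx,os,ot,ou,ow,ox,st,su,sw,sx,tu,tw,tx,uw,ux,wx
∂2: piv[dlo,dlt,dmo,dms,dmw,dot,dow,dsw,gls,glw,glx,gmo,gmu,gou,gst,gsw,gsx,gtu,gtw,gwx,lms,lmt,lmx,ltx,mot,mox,mst,msu,mtu] rk=29  ker:lmw,lot,lsw,lsx,lwx,mou,mow,msw,msx,mtx,mwx,otx,owx,stu,stw,swx
∂3: piv[dmow,glsw,glsx,glwx,gswx,lmsw,lmsx,lmtx,lmwx,motx,mstu] rk=11  ker:lswx,mswx
b_3=(13−11)−0=2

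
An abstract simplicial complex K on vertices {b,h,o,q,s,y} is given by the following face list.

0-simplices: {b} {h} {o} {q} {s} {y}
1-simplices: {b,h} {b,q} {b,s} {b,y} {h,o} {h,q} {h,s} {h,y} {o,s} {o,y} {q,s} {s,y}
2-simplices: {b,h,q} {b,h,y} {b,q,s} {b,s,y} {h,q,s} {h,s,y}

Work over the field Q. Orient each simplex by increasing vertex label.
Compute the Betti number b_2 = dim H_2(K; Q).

n_0=6 n_1=12 n_2=6  [Q]
∂1: piv[bh,bq,bs,by,ho] rk=5  ker:hq,hs,hy,os,oy,qs,sy
∂2: piv[bhq,bhy,bqs,bsy,hqs] rk=5  ker:hsy
b_2=(6−5)−0=1

b_2=1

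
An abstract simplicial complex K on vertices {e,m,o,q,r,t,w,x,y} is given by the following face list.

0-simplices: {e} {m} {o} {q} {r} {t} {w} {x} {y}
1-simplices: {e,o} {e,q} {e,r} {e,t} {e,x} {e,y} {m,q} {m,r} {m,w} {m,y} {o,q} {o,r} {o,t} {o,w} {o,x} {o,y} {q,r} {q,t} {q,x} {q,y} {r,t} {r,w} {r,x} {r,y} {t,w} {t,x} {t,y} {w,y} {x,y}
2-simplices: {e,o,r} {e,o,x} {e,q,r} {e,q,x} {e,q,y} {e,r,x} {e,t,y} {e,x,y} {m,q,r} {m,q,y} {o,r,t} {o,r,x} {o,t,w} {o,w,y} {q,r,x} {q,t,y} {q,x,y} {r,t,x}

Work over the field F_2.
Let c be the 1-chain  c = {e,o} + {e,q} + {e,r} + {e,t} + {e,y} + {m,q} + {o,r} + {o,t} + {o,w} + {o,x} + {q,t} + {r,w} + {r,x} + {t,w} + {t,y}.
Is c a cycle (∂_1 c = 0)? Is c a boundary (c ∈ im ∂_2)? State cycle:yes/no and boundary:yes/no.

cycle:no boundary:no

n_0=9 n_1=29 n_2=18  [Z2]
∂1: piv[eo,eq,er,et,ex,ey,mq,mw] rk=8  ker:mr,my,oq,or,ot,ow,ox,oy,qr,qt,qx,qy,rt,rw,rx,ry,tw,tx,ty,wy,xy
∂2: piv[eor,eox,eqr,eqx,eqy,erx,ety,exy,mqr,mqy,ort,otw,owy,qty,rtx] rk=15  ker:orx,qrx,qxy
∂1c = {e} + {m} + {o} + {q} + {t} + {w}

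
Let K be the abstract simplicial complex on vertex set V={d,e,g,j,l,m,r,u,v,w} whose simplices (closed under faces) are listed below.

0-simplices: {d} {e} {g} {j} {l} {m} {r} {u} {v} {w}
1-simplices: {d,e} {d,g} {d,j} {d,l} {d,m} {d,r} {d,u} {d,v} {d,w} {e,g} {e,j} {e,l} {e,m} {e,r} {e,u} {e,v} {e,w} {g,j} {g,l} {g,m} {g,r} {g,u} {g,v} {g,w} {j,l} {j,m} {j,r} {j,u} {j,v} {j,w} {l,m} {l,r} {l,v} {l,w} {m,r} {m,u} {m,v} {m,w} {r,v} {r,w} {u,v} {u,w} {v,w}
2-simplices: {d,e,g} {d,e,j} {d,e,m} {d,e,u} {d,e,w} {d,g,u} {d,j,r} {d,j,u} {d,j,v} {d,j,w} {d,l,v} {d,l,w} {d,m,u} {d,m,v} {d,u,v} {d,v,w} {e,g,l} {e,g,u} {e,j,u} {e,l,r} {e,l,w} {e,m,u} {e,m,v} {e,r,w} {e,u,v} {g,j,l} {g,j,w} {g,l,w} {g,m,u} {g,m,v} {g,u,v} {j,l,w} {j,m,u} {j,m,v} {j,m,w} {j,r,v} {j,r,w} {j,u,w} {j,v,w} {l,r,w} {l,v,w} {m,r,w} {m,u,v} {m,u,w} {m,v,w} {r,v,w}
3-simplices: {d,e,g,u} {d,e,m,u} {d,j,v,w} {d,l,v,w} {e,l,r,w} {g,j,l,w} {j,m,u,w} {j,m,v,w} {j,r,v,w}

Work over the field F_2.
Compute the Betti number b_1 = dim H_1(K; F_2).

b_1=2

n_0=10 n_1=43 n_2=46 n_3=9  [Z2]
∂1: piv[de,dg,dj,dl,dm,dr,du,dv,dw] rk=9  ker:eg,ej,el,em,er,eu,ev,ew,gj,gl,gm,gr,gu,gv,gw,jl,jm,jr,ju,jv,jw,lm,lr,lv,lw,mr,mu,mv,mw,rv,rw,uv,uw,vw
∂2: piv[deg,dej,dem,deu,dew,dgu,djr,dju,djv,djw,dlv,dlw,dmu,dmv,duv,dvw,egl,elr,elw,emv,erw,gjl,gjw,glw,gmu,gmv,jmu,jmw,jrv,jrw,juw,mrw] rk=32  ker:egu,eju,emu,euv,guv,jlw,jmv,jvw,lrw,lvw,muv,muw,mvw,rvw
∂3: piv[degu,demu,djvw,dlvw,elrw,gjlw,jmuw,jmvw,jrvw] rk=9
b_1=(43−9)−32=2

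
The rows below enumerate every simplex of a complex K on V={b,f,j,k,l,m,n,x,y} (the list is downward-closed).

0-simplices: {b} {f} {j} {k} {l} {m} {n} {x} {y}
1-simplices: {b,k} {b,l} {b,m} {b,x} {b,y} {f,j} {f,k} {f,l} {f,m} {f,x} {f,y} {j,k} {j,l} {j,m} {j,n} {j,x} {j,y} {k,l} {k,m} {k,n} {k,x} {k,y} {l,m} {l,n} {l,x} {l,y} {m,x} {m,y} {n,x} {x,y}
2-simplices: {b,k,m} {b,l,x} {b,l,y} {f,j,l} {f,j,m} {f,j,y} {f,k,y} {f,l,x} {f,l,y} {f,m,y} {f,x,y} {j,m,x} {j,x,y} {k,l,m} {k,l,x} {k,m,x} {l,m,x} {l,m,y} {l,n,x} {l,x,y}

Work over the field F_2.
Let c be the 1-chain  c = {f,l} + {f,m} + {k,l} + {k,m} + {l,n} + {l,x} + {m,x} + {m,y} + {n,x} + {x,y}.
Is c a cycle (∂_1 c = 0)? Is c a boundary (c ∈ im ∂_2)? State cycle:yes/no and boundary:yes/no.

cycle:yes boundary:yes

n_0=9 n_1=30 n_2=20  [Z2]
∂1: piv[bk,bl,bm,bx,by,fj,fk,jn] rk=8  ker:fl,fm,fx,fy,jk,jl,jm,jx,jy,kl,km,kn,kx,ky,lm,ln,lx,ly,mx,my,nx,xy
∂2: piv[bkm,blx,bly,fjl,fjm,fjy,fky,flx,fly,fmy,fxy,jmx,jxy,klm,klx,kmx,lnx] rk=17  ker:lmx,lmy,lxy
∂1c = 0
c vs im∂2: reduces to 0 ⇒ boundary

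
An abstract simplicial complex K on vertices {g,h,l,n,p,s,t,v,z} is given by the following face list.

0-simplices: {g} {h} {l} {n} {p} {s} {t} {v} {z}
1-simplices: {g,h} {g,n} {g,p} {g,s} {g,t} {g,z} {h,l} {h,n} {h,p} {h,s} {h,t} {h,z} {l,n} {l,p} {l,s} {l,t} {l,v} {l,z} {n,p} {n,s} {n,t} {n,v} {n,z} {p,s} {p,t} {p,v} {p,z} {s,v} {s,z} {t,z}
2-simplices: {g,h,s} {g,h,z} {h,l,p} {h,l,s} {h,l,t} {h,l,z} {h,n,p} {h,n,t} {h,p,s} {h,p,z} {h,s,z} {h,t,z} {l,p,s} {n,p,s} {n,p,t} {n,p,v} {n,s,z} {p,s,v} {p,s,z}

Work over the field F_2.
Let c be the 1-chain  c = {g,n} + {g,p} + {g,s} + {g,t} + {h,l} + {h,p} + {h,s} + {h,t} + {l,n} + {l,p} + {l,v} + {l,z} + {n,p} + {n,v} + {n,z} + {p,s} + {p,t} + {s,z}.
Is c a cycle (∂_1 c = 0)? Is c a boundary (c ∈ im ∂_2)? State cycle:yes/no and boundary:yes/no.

n_0=9 n_1=30 n_2=19  [Z2]
∂1: piv[gh,gn,gp,gs,gt,gz,hl,lv] rk=8  ker:hn,hp,hs,ht,hz,ln,lp,ls,lt,lz,np,ns,nt,nv,nz,ps,pt,pv,pz,sv,sz,tz
∂2: piv[ghs,ghz,hlp,hls,hlt,hlz,hnp,hnt,hps,hpz,hsz,htz,nps,npt,npv,nsz,psv] rk=17  ker:lps,psz
∂1c = {l} + {n} + {t} + {z}

cycle:no boundary:no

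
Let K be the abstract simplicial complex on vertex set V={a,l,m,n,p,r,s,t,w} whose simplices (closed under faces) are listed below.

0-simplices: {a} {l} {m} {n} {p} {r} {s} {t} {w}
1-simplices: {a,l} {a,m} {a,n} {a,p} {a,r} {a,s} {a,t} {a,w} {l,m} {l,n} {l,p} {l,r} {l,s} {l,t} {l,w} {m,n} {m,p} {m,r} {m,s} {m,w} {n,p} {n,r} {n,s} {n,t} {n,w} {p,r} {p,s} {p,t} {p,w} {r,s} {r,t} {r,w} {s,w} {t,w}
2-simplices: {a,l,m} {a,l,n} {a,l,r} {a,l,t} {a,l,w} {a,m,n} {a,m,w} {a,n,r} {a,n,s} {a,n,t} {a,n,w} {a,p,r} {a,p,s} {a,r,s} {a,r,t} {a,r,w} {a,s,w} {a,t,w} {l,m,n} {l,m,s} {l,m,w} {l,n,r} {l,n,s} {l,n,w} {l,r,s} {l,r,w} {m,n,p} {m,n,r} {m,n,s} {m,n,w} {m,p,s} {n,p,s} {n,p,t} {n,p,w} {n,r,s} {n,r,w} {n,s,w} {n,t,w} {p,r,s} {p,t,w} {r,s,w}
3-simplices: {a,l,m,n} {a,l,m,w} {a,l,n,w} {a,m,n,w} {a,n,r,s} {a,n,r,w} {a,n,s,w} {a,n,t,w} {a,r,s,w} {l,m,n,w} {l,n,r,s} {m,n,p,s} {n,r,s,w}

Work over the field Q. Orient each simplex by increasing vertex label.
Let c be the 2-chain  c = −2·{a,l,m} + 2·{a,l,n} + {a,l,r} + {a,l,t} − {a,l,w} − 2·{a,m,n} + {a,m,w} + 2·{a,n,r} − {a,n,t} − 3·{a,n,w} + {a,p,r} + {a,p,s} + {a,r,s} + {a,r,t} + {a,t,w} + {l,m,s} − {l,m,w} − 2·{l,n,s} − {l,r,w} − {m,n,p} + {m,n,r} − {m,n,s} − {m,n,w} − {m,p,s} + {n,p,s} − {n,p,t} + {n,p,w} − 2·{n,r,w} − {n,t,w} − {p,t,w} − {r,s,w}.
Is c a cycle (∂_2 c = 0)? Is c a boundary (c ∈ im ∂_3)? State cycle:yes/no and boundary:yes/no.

n_0=9 n_1=34 n_2=41 n_3=13  [Q]
∂1: piv[al,am,an,ap,ar,as,at,aw] rk=8  ker:lm,ln,lp,lr,ls,lt,lw,mn,mp,mr,ms,mw,np,nr,ns,nt,nw,pr,ps,pt,pw,rs,rt,rw,sw,tw
∂2: piv[alm,aln,alr,alt,alw,amn,amw,anr,ans,ant,anw,apr,aps,ars,art,arw,asw,atw,lms,lns,mnp,mnr,mps,npt,npw] rk=25  ker:lmn,lmw,lnr,lnw,lrs,lrw,mns,mnw,nps,nrs,nrw,nsw,ntw,prs,ptw,rsw
∂3: piv[almn,almw,alnw,amnw,anrs,anrw,answ,antw,arsw,lnrs,mnps] rk=11  ker:lmnw,nrsw
∂2c = {a,l} + {a,m} − 2·{a,n} + 2·{a,p} − 2·{a,r} − 2·{a,s} + 2·{a,w} − 2·{l,m} + {l,s} + {l,t} + {l,w} − 4·{m,n} − {m,r} + 3·{m,s} + {m,w} + {n,r} − 4·{n,s} − {n,t} − 2·{n,w} + {p,r} + {p,s} − 2·{p,t} + 2·{p,w} + {r,t} − 2·{r,w} − {s,w} − {t,w}

cycle:no boundary:no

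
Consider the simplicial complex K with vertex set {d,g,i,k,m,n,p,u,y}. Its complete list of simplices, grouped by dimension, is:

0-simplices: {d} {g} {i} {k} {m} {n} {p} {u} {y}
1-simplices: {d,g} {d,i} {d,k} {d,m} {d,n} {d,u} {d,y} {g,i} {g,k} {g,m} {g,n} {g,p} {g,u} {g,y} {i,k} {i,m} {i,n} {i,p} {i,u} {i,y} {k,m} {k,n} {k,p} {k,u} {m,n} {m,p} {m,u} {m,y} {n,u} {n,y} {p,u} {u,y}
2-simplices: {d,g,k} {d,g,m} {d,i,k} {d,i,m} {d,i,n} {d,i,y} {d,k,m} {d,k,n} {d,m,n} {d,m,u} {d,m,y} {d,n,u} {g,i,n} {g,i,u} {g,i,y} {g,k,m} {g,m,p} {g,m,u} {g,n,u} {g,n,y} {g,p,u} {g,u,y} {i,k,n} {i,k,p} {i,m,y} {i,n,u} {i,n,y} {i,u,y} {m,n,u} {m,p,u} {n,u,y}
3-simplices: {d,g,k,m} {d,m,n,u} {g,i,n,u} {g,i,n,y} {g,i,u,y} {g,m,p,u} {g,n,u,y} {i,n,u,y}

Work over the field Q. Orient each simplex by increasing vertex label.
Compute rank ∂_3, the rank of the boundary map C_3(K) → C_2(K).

n_0=9 n_1=32 n_2=31 n_3=8  [Q]
∂1: piv[dg,di,dk,dm,dn,du,dy,gp] rk=8  ker:gi,gk,gm,gn,gu,gy,ik,im,in,ip,iu,iy,km,kn,kp,ku,mn,mp,mu,my,nu,ny,pu,uy
∂2: piv[dgk,dgm,dik,dim,din,diy,dkm,dkn,dmn,dmu,dmy,dnu,gin,giu,giy,gmp,gmu,gnu,gny,gpu,guy,ikp] rk=22  ker:gkm,ikn,imy,inu,iny,iuy,mnu,mpu,nuy
∂3: piv[dgkm,dmnu,ginu,giny,giuy,gmpu,gnuy] rk=7  ker:inuy
rk∂_3=7

rank∂_3=7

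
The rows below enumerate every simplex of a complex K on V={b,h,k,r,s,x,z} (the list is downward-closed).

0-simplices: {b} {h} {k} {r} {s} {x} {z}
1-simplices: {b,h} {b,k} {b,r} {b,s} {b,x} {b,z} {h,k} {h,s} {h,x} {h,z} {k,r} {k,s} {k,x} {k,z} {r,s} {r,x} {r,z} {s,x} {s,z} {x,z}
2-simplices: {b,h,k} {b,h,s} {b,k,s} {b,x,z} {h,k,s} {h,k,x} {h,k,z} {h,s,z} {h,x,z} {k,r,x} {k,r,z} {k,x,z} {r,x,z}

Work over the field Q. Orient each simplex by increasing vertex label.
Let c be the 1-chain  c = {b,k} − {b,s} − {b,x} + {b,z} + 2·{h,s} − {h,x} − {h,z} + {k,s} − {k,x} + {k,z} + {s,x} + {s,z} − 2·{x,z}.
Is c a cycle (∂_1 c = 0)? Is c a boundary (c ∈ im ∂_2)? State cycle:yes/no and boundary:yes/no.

n_0=7 n_1=20 n_2=13  [Q]
∂1: piv[bh,bk,br,bs,bx,bz] rk=6  ker:hk,hs,hx,hz,kr,ks,kx,kz,rs,rx,rz,sx,sz,xz
∂2: piv[bhk,bhs,bks,bxz,hkx,hkz,hsz,hxz,krx,krz] rk=10  ker:hks,kxz,rxz
∂1c = 0
c vs im∂2: residual ≠ 0 ⇒ not boundary

cycle:yes boundary:no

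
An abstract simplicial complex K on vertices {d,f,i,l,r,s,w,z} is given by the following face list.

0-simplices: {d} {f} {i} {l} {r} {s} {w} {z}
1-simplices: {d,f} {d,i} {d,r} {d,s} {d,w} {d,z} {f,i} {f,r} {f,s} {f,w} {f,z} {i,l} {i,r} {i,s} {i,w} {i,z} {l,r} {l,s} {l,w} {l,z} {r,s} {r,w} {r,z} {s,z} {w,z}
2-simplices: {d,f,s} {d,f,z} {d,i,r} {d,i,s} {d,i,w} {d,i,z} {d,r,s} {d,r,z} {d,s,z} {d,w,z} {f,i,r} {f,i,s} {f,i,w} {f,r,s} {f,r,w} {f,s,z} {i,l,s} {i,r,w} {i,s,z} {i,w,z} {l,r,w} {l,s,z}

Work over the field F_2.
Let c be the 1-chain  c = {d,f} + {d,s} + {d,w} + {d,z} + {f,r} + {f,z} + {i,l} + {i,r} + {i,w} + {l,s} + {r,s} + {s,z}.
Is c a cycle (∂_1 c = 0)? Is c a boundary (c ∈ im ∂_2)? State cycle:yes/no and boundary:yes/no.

cycle:no boundary:no

n_0=8 n_1=25 n_2=22  [Z2]
∂1: piv[df,di,dr,ds,dw,dz,il] rk=7  ker:fi,fr,fs,fw,fz,ir,is,iw,iz,lr,ls,lw,lz,rs,rw,rz,sz,wz
∂2: piv[dfs,dfz,dir,dis,diw,diz,drs,drz,dsz,dwz,fir,fis,fiw,frw,ils,lrw,lsz] rk=17  ker:frs,fsz,irw,isz,iwz
∂1c = {f} + {i} + {r} + {z}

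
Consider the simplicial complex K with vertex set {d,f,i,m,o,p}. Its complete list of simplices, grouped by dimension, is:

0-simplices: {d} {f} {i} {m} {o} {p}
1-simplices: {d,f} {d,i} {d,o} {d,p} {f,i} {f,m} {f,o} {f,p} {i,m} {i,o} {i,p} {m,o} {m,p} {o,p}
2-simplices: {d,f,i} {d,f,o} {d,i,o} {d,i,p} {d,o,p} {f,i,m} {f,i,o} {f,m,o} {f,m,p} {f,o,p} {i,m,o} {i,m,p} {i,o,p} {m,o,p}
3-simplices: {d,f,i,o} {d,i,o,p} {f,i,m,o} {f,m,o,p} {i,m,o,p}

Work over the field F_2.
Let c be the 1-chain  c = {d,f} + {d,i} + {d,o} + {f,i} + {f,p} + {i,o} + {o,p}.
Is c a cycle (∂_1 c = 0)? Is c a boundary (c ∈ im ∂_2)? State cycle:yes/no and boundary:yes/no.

n_0=6 n_1=14 n_2=14 n_3=5  [Z2]
∂1: piv[df,di,do,dp,fm] rk=5  ker:fi,fo,fp,im,io,ip,mo,mp,op
∂2: piv[dfi,dfo,dio,dip,dop,fim,fmo,fmp,fop] rk=9  ker:fio,imo,imp,iop,mop
∂3: piv[dfio,diop,fimo,fmop,imop] rk=5
∂1c = {d} + {f} + {i} + {o}

cycle:no boundary:no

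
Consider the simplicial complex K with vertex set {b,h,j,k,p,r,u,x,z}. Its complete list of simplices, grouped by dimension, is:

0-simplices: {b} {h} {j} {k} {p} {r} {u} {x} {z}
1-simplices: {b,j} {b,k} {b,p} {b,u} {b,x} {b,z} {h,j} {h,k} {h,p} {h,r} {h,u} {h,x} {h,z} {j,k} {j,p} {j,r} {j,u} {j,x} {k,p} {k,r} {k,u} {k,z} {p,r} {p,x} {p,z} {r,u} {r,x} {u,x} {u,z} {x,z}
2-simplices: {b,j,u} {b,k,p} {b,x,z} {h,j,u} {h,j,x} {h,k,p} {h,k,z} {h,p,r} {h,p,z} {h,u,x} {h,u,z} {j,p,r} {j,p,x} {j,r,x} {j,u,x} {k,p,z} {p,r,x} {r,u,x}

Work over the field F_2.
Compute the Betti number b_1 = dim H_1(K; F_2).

b_1=7

n_0=9 n_1=30 n_2=18  [Z2]
∂1: piv[bj,bk,bp,bu,bx,bz,hj,hr] rk=8  ker:hk,hp,hu,hx,hz,jk,jp,jr,ju,jx,kp,kr,ku,kz,pr,px,pz,ru,rx,ux,uz,xz
∂2: piv[bju,bkp,bxz,hju,hjx,hkp,hkz,hpr,hpz,hux,huz,jpr,jpx,jrx,rux] rk=15  ker:jux,kpz,prx
b_1=(30−8)−15=7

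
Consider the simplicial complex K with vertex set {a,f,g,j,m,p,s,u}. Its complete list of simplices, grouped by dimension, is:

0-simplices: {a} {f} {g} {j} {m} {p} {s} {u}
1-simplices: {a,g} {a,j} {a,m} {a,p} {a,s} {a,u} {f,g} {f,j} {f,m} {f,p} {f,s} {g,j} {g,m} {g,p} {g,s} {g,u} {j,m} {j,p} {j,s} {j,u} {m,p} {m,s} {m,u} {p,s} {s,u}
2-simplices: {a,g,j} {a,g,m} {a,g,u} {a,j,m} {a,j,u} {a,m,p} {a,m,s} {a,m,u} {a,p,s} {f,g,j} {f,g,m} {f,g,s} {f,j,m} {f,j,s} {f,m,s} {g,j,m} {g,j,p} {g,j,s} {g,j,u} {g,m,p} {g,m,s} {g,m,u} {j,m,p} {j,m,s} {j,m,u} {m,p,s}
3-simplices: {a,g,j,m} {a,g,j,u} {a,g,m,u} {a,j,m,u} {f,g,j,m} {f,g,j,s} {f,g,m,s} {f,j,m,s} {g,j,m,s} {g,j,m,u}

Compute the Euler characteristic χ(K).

n_0=8 n_1=25 n_2=26 n_3=10
χ=+8−25+26−10=-1

χ(K)=-1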